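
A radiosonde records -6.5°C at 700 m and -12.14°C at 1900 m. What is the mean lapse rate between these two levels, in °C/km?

4.7°C/km

Γ = −ΔT/Δz = (-6.5 − (-12.14)) / (1900 − 700) m
  = 5.64°C / 1.2 km = 4.7°C/km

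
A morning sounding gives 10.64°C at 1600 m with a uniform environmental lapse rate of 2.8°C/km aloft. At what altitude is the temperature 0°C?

Height above start = (10.64 − 0) / 2.8 = 3.8 km
Altitude = 1600 m + 3800 m = 5400 m

5400 m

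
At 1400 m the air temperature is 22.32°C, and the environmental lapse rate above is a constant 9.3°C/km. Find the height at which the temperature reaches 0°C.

3800 m

Height above start = (22.32 − 0) / 9.3 = 2.4 km
Altitude = 1400 m + 2400 m = 3800 m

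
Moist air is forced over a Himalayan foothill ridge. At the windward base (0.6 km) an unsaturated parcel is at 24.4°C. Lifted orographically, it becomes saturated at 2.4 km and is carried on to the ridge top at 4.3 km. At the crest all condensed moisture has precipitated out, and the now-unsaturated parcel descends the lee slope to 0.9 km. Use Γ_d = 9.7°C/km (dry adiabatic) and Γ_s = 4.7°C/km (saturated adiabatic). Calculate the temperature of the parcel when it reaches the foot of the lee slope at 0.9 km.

30.99°C

Dry to 2400 m: -9.7 × 1.8 km = -17.46°C, so T = 6.94°C.
Saturated to 4300 m: -4.7 × 1.9 km = -8.93°C, so T = -1.99°C.
Dry descent to 900 m: +9.7 × 3.4 km = +32.98°C, so T = 30.99°C.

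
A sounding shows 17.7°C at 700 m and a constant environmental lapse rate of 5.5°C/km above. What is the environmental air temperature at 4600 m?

-3.75°C

700–4600 m, environmental: Δz = 3.9 km ⇒ ΔT = -21.45°C; T = -3.75°C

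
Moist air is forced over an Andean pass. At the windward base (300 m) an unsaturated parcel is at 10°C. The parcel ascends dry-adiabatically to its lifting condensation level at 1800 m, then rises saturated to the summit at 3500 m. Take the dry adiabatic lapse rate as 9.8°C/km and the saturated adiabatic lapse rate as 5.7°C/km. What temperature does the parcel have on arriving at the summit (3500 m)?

Dry to 1800 m: -9.8 × 1.5 km = -14.7°C, so T = -4.7°C.
Saturated to 3500 m: -5.7 × 1.7 km = -9.69°C, so T = -14.39°C.

-14.39°C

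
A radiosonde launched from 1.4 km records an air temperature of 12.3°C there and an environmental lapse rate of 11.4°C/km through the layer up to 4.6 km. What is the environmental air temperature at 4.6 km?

-24.18°C

1400 → 4600 m (environmental, 11.4°C/km): ΔT = -11.4 × 3.2 = -36.48°C → T = -24.18°C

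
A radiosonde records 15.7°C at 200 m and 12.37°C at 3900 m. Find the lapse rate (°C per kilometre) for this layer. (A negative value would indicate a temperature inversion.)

0.9°C/km

Γ = −ΔT/Δz = (15.7 − 12.37) / (3900 − 200) m
  = 3.33°C / 3.7 km = 0.9°C/km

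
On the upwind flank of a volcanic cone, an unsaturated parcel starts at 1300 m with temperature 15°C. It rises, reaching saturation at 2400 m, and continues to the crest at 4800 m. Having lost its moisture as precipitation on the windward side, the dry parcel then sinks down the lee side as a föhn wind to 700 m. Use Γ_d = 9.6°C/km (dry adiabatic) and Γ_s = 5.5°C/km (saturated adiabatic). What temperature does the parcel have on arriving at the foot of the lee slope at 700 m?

Dry to 2400 m: -9.6 × 1.1 km = -10.56°C, so T = 4.44°C.
Saturated to 4800 m: -5.5 × 2.4 km = -13.2°C, so T = -8.76°C.
Dry descent to 700 m: +9.6 × 4.1 km = +39.36°C, so T = 30.6°C.

30.6°C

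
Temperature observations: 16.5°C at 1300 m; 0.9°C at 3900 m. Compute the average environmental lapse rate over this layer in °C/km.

6°C/km

Γ = −ΔT/Δz = (16.5 − 0.9) / (3900 − 1300) m
  = 15.6°C / 2.6 km = 6°C/km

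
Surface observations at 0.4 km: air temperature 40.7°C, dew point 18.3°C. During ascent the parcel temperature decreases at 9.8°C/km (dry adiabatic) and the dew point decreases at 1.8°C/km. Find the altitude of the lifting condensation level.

T and T_d converge at 9.8 − 1.8 = 8°C per km
Height above start = (40.7 − 18.3) / 8 = 2.8 km
LCL altitude = 400 m + 2800 m = 3200 m

3.2 km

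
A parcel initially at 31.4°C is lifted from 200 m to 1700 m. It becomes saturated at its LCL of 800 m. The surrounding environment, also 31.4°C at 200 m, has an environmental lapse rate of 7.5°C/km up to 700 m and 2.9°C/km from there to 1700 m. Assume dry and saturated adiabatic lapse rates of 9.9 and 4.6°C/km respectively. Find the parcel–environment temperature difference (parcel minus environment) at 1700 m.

-3.43°C (parcel cooler than environment)

Parcel:
  200–800 m, dry: Δz = 0.6 km ⇒ ΔT = -5.94°C; T = 25.46°C
  800–1700 m, saturated: Δz = 0.9 km ⇒ ΔT = -4.14°C; T = 21.32°C
Environment:
  200–700 m, environment, lower layer: Δz = 0.5 km ⇒ ΔT = -3.75°C; T = 27.65°C
  700–1700 m, environment, upper layer: Δz = 1 km ⇒ ΔT = -2.9°C; T = 24.75°C
T_parcel − T_env = 21.32 − 24.75 = -3.43°C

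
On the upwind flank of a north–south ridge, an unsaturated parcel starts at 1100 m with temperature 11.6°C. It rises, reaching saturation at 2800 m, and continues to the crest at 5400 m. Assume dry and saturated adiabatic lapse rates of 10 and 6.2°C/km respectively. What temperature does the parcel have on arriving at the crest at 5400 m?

From 1100 m to 2800 m (dry): cools by 10 × 1.7 = 17°C, giving -5.4°C.
From 2800 m to 5400 m (saturated): cools by 6.2 × 2.6 = 16.12°C, giving -21.52°C.

-21.52°C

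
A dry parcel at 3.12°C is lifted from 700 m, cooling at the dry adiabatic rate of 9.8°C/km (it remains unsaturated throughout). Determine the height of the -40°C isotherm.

Height above start = (3.12 − (-40)) / 9.8 = 4.4 km
Altitude = 700 m + 4400 m = 5100 m

5100 m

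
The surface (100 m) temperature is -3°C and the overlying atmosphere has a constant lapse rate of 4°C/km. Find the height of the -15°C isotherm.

3100 m

Height above start = (-3 − (-15)) / 4 = 3 km
Altitude = 100 m + 3000 m = 3100 m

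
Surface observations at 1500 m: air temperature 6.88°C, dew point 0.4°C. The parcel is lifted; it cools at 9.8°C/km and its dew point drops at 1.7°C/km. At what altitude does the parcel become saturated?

T and T_d converge at 9.8 − 1.7 = 8.1°C per km
Height above start = (6.88 − 0.4) / 8.1 = 0.8 km
LCL altitude = 1500 m + 800 m = 2300 m

2300 m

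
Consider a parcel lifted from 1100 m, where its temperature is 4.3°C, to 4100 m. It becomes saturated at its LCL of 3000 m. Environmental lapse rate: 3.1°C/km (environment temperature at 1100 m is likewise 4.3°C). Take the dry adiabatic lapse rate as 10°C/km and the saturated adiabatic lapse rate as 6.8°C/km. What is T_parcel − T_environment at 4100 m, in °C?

Parcel:
  From 1100 m to 3000 m (dry): cools by 10 × 1.9 = 19°C, giving -14.7°C.
  From 3000 m to 4100 m (saturated): cools by 6.8 × 1.1 = 7.48°C, giving -22.18°C.
Environment:
  From 1100 m to 4100 m (environment): cools by 3.1 × 3 = 9.3°C, giving -5°C.
T_parcel − T_env = -22.18 − (-5) = -17.18°C

-17.18°C (parcel cooler than environment)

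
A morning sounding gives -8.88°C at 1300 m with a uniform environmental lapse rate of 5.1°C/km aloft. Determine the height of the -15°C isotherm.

2500 m

Height above start = (-8.88 − (-15)) / 5.1 = 1.2 km
Altitude = 1300 m + 1200 m = 2500 m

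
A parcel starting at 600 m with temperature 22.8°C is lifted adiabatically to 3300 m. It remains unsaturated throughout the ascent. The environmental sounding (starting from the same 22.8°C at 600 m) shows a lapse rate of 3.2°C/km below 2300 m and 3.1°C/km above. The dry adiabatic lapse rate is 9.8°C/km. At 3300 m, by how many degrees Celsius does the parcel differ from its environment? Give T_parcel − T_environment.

Parcel:
  600 → 3300 m (dry, 9.8°C/km): ΔT = -9.8 × 2.7 = -26.46°C → T = -3.66°C
Environment:
  600 → 2300 m (environment, lower layer, 3.2°C/km): ΔT = -3.2 × 1.7 = -5.44°C → T = 17.36°C
  2300 → 3300 m (environment, upper layer, 3.1°C/km): ΔT = -3.1 × 1 = -3.1°C → T = 14.26°C
T_parcel − T_env = -3.66 − 14.26 = -17.92°C

-17.92°C (parcel cooler than environment)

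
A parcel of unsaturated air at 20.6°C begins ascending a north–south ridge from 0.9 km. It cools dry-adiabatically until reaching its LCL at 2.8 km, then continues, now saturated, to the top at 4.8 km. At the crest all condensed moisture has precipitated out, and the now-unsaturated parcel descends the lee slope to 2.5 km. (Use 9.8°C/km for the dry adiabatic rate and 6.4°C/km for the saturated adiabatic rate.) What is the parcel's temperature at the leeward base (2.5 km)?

From 900 m to 2800 m (dry): cools by 9.8 × 1.9 = 18.62°C, giving 1.98°C.
From 2800 m to 4800 m (saturated): cools by 6.4 × 2 = 12.8°C, giving -10.82°C.
From 4800 m to 2500 m (dry descent): warms by 9.8 × 2.3 = 22.54°C, giving 11.72°C.

11.72°C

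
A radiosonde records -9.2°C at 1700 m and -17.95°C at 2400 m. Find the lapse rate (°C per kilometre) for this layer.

Γ = −ΔT/Δz = (-9.2 − (-17.95)) / (2400 − 1700) m
  = 8.75°C / 0.7 km = 12.5°C/km

12.5°C/km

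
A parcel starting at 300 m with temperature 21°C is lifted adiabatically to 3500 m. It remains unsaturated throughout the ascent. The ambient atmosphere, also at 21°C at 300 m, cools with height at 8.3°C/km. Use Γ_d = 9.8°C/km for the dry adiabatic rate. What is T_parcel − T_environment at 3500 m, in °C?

-4.8°C (parcel cooler than environment)

Parcel:
  300–3500 m, dry: Δz = 3.2 km ⇒ ΔT = -31.36°C; T = -10.36°C
Environment:
  300–3500 m, environment: Δz = 3.2 km ⇒ ΔT = -26.56°C; T = -5.56°C
T_parcel − T_env = -10.36 − (-5.56) = -4.8°C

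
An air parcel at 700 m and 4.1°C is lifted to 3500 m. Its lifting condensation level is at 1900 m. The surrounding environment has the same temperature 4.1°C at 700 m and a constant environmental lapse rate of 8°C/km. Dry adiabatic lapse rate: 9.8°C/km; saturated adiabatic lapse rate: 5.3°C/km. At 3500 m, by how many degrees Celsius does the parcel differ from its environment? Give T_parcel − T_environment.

Parcel:
  700–1900 m, dry: Δz = 1.2 km ⇒ ΔT = -11.76°C; T = -7.66°C
  1900–3500 m, saturated: Δz = 1.6 km ⇒ ΔT = -8.48°C; T = -16.14°C
Environment:
  700–3500 m, environment: Δz = 2.8 km ⇒ ΔT = -22.4°C; T = -18.3°C
T_parcel − T_env = -16.14 − (-18.3) = +2.16°C

+2.16°C (parcel warmer than environment)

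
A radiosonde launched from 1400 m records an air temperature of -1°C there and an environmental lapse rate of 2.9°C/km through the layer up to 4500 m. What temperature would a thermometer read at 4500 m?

-9.99°C

From 1400 m to 4500 m (environmental): cools by 2.9 × 3.1 = 8.99°C, giving -9.99°C.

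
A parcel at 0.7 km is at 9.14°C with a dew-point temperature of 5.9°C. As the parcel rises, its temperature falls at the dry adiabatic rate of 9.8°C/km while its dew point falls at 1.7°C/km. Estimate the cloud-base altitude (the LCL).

T and T_d converge at 9.8 − 1.7 = 8.1°C per km
Height above start = (9.14 − 5.9) / 8.1 = 0.4 km
LCL altitude = 700 m + 400 m = 1100 m

1.1 km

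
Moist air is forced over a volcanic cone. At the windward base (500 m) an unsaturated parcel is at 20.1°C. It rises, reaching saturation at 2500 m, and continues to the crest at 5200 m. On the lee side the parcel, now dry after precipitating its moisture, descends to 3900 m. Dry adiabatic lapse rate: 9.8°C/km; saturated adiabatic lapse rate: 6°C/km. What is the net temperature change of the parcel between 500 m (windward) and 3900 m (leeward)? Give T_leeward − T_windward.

-23.06°C

From 500 m to 2500 m (dry): cools by 9.8 × 2 = 19.6°C, giving 0.5°C.
From 2500 m to 5200 m (saturated): cools by 6 × 2.7 = 16.2°C, giving -15.7°C.
From 5200 m to 3900 m (dry descent): warms by 9.8 × 1.3 = 12.74°C, giving -2.96°C.
Net change vs windward start: -2.96 − 20.1 = -23.06°C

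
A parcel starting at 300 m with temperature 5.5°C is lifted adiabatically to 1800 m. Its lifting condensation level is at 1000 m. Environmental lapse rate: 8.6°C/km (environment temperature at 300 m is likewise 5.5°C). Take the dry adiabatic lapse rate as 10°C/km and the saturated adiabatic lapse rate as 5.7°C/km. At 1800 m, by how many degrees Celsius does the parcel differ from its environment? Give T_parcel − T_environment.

Parcel:
  300 → 1000 m (dry, 10°C/km): ΔT = -10 × 0.7 = -7°C → T = -1.5°C
  1000 → 1800 m (saturated, 5.7°C/km): ΔT = -5.7 × 0.8 = -4.56°C → T = -6.06°C
Environment:
  300 → 1800 m (environment, 8.6°C/km): ΔT = -8.6 × 1.5 = -12.9°C → T = -7.4°C
T_parcel − T_env = -6.06 − (-7.4) = +1.34°C

+1.34°C (parcel warmer than environment)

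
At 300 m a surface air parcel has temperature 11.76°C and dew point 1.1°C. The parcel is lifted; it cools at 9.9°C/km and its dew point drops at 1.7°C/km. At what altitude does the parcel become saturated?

T and T_d converge at 9.9 − 1.7 = 8.2°C per km
Height above start = (11.76 − 1.1) / 8.2 = 1.3 km
LCL altitude = 300 m + 1300 m = 1600 m

1600 m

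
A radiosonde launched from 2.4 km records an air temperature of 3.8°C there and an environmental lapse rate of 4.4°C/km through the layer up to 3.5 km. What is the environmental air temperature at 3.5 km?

-1.04°C

2400–3500 m, environmental: Δz = 1.1 km ⇒ ΔT = -4.84°C; T = -1.04°C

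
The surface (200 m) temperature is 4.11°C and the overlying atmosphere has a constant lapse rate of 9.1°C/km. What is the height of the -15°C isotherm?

Height above start = (4.11 − (-15)) / 9.1 = 2.1 km
Altitude = 200 m + 2100 m = 2300 m

2300 m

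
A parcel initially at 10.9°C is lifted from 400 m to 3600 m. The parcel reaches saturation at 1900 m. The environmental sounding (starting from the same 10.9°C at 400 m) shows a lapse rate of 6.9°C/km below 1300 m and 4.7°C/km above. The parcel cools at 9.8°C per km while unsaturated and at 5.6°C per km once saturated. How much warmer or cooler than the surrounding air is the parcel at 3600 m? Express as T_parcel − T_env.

-7.2°C (parcel cooler than environment)

Parcel:
  From 400 m to 1900 m (dry): cools by 9.8 × 1.5 = 14.7°C, giving -3.8°C.
  From 1900 m to 3600 m (saturated): cools by 5.6 × 1.7 = 9.52°C, giving -13.32°C.
Environment:
  From 400 m to 1300 m (environment, lower layer): cools by 6.9 × 0.9 = 6.21°C, giving 4.69°C.
  From 1300 m to 3600 m (environment, upper layer): cools by 4.7 × 2.3 = 10.81°C, giving -6.12°C.
T_parcel − T_env = -13.32 − (-6.12) = -7.2°C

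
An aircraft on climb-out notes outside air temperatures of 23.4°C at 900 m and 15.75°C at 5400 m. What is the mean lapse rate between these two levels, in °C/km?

Γ = −ΔT/Δz = (23.4 − 15.75) / (5400 − 900) m
  = 7.65°C / 4.5 km = 1.7°C/km

1.7°C/km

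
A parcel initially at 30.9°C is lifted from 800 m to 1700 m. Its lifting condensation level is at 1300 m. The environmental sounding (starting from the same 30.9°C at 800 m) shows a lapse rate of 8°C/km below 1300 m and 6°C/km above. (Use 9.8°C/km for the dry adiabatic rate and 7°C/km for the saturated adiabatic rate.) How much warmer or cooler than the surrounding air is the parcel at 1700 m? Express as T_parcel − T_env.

-1.3°C (parcel cooler than environment)

Parcel:
  800–1300 m, dry: Δz = 0.5 km ⇒ ΔT = -4.9°C; T = 26°C
  1300–1700 m, saturated: Δz = 0.4 km ⇒ ΔT = -2.8°C; T = 23.2°C
Environment:
  800–1300 m, environment, lower layer: Δz = 0.5 km ⇒ ΔT = -4°C; T = 26.9°C
  1300–1700 m, environment, upper layer: Δz = 0.4 km ⇒ ΔT = -2.4°C; T = 24.5°C
T_parcel − T_env = 23.2 − 24.5 = -1.3°C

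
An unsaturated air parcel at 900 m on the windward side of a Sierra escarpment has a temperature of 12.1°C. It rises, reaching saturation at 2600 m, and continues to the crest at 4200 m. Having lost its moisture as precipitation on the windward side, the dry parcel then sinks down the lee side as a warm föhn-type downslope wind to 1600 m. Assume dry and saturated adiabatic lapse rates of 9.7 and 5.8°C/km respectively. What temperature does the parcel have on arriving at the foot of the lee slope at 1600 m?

11.55°C

Dry to 2600 m: -9.7 × 1.7 km = -16.49°C, so T = -4.39°C.
Saturated to 4200 m: -5.8 × 1.6 km = -9.28°C, so T = -13.67°C.
Dry descent to 1600 m: +9.7 × 2.6 km = +25.22°C, so T = 11.55°C.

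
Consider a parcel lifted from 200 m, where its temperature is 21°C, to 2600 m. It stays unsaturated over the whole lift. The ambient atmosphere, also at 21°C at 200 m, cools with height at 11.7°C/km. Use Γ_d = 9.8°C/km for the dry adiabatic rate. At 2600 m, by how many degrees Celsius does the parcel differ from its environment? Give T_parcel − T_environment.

+4.56°C (parcel warmer than environment)

Parcel:
  Dry to 2600 m: -9.8 × 2.4 km = -23.52°C, so T = -2.52°C.
Environment:
  Environment to 2600 m: -11.7 × 2.4 km = -28.08°C, so T = -7.08°C.
T_parcel − T_env = -2.52 − (-7.08) = +4.56°C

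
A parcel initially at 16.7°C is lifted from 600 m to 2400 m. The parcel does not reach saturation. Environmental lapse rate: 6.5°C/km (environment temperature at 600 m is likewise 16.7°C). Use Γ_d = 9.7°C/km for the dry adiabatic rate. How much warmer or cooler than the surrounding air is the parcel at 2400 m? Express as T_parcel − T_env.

-5.76°C (parcel cooler than environment)

Parcel:
  600 → 2400 m (dry, 9.7°C/km): ΔT = -9.7 × 1.8 = -17.46°C → T = -0.76°C
Environment:
  600 → 2400 m (environment, 6.5°C/km): ΔT = -6.5 × 1.8 = -11.7°C → T = 5°C
T_parcel − T_env = -0.76 − 5 = -5.76°C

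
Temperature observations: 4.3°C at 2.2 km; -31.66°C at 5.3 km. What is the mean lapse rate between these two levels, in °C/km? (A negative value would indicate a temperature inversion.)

11.6°C/km

Γ = −ΔT/Δz = (4.3 − (-31.66)) / (5300 − 2200) m
  = 35.96°C / 3.1 km = 11.6°C/km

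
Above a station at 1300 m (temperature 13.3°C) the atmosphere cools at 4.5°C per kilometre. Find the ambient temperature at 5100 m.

-3.8°C

Environmental to 5100 m: -4.5 × 3.8 km = -17.1°C, so T = -3.8°C.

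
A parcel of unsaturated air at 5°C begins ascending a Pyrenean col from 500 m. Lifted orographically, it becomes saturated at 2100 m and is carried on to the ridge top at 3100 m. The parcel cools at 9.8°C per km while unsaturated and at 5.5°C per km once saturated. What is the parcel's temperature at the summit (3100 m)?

500–2100 m, dry: Δz = 1.6 km ⇒ ΔT = -15.68°C; T = -10.68°C
2100–3100 m, saturated: Δz = 1 km ⇒ ΔT = -5.5°C; T = -16.18°C

-16.18°C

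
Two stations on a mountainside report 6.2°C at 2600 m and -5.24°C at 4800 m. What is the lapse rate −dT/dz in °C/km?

5.2°C/km

Γ = −ΔT/Δz = (6.2 − (-5.24)) / (4800 − 2600) m
  = 11.44°C / 2.2 km = 5.2°C/km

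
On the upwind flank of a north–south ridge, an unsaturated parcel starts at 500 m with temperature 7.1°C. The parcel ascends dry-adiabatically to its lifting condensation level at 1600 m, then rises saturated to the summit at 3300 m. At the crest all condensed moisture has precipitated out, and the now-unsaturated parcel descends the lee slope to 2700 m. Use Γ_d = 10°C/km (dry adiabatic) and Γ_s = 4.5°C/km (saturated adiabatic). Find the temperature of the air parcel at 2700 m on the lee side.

-5.55°C

500–1600 m, dry: Δz = 1.1 km ⇒ ΔT = -11°C; T = -3.9°C
1600–3300 m, saturated: Δz = 1.7 km ⇒ ΔT = -7.65°C; T = -11.55°C
3300–2700 m, dry descent: Δz = 0.6 km ⇒ ΔT = +6°C; T = -5.55°C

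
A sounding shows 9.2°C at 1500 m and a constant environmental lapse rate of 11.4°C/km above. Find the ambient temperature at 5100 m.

-31.84°C

From 1500 m to 5100 m (environmental): cools by 11.4 × 3.6 = 41.04°C, giving -31.84°C.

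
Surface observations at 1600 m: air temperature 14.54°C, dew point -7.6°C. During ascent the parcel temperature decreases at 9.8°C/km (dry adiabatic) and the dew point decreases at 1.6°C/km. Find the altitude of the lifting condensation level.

4300 m

T and T_d converge at 9.8 − 1.6 = 8.2°C per km
Height above start = (14.54 − (-7.6)) / 8.2 = 2.7 km
LCL altitude = 1600 m + 2700 m = 4300 m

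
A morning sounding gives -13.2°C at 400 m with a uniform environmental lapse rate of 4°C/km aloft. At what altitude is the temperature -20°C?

Height above start = (-13.2 − (-20)) / 4 = 1.7 km
Altitude = 400 m + 1700 m = 2100 m

2100 m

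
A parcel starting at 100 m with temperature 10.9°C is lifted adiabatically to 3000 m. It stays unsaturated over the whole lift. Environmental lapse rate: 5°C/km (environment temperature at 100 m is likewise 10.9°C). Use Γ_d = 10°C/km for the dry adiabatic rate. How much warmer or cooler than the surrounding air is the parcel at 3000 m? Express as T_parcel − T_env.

-14.5°C (parcel cooler than environment)

Parcel:
  100 → 3000 m (dry, 10°C/km): ΔT = -10 × 2.9 = -29°C → T = -18.1°C
Environment:
  100 → 3000 m (environment, 5°C/km): ΔT = -5 × 2.9 = -14.5°C → T = -3.6°C
T_parcel − T_env = -18.1 − (-3.6) = -14.5°C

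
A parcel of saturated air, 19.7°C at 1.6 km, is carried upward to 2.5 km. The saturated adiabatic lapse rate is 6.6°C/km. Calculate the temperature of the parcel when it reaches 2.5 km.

From 1600 m to 2500 m (saturated adiabatic): cools by 6.6 × 0.9 = 5.94°C, giving 13.76°C.

13.76°C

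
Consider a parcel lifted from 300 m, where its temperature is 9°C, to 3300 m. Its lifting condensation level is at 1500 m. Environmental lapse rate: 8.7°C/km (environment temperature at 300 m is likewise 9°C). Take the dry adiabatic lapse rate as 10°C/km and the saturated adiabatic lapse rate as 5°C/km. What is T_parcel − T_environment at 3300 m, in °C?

Parcel:
  300 → 1500 m (dry, 10°C/km): ΔT = -10 × 1.2 = -12°C → T = -3°C
  1500 → 3300 m (saturated, 5°C/km): ΔT = -5 × 1.8 = -9°C → T = -12°C
Environment:
  300 → 3300 m (environment, 8.7°C/km): ΔT = -8.7 × 3 = -26.1°C → T = -17.1°C
T_parcel − T_env = -12 − (-17.1) = +5.1°C

+5.1°C (parcel warmer than environment)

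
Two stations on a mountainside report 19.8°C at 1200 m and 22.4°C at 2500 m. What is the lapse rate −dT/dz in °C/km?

Γ = −ΔT/Δz = (19.8 − 22.4) / (2500 − 1200) m
  = -2.6°C / 1.3 km = -2°C/km

-2°C/km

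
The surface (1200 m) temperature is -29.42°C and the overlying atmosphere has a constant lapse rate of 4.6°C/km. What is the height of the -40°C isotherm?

Height above start = (-29.42 − (-40)) / 4.6 = 2.3 km
Altitude = 1200 m + 2300 m = 3500 m

3500 m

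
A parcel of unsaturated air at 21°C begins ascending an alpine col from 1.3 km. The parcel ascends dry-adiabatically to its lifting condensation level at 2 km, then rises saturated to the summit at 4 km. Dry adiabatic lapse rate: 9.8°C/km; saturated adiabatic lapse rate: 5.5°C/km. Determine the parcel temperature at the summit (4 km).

3.14°C

1300–2000 m, dry: Δz = 0.7 km ⇒ ΔT = -6.86°C; T = 14.14°C
2000–4000 m, saturated: Δz = 2 km ⇒ ΔT = -11°C; T = 3.14°C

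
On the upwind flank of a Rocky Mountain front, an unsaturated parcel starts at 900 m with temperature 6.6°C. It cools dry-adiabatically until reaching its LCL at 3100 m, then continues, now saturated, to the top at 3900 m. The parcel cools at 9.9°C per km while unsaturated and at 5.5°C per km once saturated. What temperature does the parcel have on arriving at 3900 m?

Dry to 3100 m: -9.9 × 2.2 km = -21.78°C, so T = -15.18°C.
Saturated to 3900 m: -5.5 × 0.8 km = -4.4°C, so T = -19.58°C.

-19.58°C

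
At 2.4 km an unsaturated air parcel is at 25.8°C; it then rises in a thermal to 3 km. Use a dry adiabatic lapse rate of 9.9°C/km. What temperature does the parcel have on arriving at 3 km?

19.86°C

Dry adiabatic to 3000 m: -9.9 × 0.6 km = -5.94°C, so T = 19.86°C.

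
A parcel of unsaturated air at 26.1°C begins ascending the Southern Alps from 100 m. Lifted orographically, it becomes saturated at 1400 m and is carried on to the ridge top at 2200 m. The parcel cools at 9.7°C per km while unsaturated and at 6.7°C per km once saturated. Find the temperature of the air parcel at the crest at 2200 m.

100 → 1400 m (dry, 9.7°C/km): ΔT = -9.7 × 1.3 = -12.61°C → T = 13.49°C
1400 → 2200 m (saturated, 6.7°C/km): ΔT = -6.7 × 0.8 = -5.36°C → T = 8.13°C

8.13°C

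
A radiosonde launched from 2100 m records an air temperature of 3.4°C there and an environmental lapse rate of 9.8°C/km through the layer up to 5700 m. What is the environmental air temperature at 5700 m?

2100–5700 m, environmental: Δz = 3.6 km ⇒ ΔT = -35.28°C; T = -31.88°C

-31.88°C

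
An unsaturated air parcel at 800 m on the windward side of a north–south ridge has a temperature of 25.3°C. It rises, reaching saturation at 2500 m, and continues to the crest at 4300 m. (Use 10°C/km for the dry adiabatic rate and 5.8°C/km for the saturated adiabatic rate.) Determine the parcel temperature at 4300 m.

800 → 2500 m (dry, 10°C/km): ΔT = -10 × 1.7 = -17°C → T = 8.3°C
2500 → 4300 m (saturated, 5.8°C/km): ΔT = -5.8 × 1.8 = -10.44°C → T = -2.14°C

-2.14°C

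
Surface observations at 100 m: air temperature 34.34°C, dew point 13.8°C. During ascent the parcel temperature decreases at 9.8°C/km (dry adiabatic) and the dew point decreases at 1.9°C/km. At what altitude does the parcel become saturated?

T and T_d converge at 9.8 − 1.9 = 7.9°C per km
Height above start = (34.34 − 13.8) / 7.9 = 2.6 km
LCL altitude = 100 m + 2600 m = 2700 m

2700 m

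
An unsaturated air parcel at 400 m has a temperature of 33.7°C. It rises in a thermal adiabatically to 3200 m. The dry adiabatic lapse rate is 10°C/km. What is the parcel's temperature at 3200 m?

400 → 3200 m (dry adiabatic, 10°C/km): ΔT = -10 × 2.8 = -28°C → T = 5.7°C

5.7°C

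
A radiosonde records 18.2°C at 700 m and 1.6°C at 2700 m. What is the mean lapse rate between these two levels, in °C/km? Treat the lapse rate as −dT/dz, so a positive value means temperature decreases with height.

8.3°C/km

Γ = −ΔT/Δz = (18.2 − 1.6) / (2700 − 700) m
  = 16.6°C / 2 km = 8.3°C/km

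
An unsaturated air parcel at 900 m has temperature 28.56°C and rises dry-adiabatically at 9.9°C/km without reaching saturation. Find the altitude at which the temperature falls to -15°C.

5300 m

Height above start = (28.56 − (-15)) / 9.9 = 4.4 km
Altitude = 900 m + 4400 m = 5300 m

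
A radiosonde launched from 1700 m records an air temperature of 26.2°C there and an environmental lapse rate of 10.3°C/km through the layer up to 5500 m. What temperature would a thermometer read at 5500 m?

Environmental to 5500 m: -10.3 × 3.8 km = -39.14°C, so T = -12.94°C.

-12.94°C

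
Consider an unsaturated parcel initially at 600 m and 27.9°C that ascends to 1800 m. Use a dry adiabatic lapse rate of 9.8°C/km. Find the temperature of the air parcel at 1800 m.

600 → 1800 m (dry adiabatic, 9.8°C/km): ΔT = -9.8 × 1.2 = -11.76°C → T = 16.14°C

16.14°C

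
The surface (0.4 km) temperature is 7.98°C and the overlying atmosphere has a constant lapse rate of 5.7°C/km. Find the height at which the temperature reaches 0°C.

1.8 km

Height above start = (7.98 − 0) / 5.7 = 1.4 km
Altitude = 400 m + 1400 m = 1800 m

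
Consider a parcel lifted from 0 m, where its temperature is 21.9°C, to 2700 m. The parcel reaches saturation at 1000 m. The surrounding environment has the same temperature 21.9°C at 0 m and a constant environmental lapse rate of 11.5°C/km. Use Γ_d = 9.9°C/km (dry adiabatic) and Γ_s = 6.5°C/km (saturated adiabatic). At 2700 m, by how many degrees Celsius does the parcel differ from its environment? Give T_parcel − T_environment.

Parcel:
  From 0 m to 1000 m (dry): cools by 9.9 × 1 = 9.9°C, giving 12°C.
  From 1000 m to 2700 m (saturated): cools by 6.5 × 1.7 = 11.05°C, giving 0.95°C.
Environment:
  From 0 m to 2700 m (environment): cools by 11.5 × 2.7 = 31.05°C, giving -9.15°C.
T_parcel − T_env = 0.95 − (-9.15) = +10.1°C

+10.1°C (parcel warmer than environment)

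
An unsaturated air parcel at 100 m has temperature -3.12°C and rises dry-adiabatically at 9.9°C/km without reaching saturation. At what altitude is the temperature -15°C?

1300 m

Height above start = (-3.12 − (-15)) / 9.9 = 1.2 km
Altitude = 100 m + 1200 m = 1300 m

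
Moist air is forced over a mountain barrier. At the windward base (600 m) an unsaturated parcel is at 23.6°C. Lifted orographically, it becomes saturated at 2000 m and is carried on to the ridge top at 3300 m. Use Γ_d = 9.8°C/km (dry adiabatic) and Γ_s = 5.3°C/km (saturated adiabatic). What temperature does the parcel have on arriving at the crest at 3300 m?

2.99°C

600 → 2000 m (dry, 9.8°C/km): ΔT = -9.8 × 1.4 = -13.72°C → T = 9.88°C
2000 → 3300 m (saturated, 5.3°C/km): ΔT = -5.3 × 1.3 = -6.89°C → T = 2.99°C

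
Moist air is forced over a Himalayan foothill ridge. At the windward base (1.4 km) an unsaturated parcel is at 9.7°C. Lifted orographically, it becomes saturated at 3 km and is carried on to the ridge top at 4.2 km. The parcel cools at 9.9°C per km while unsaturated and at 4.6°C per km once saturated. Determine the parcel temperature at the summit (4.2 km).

1400–3000 m, dry: Δz = 1.6 km ⇒ ΔT = -15.84°C; T = -6.14°C
3000–4200 m, saturated: Δz = 1.2 km ⇒ ΔT = -5.52°C; T = -11.66°C

-11.66°C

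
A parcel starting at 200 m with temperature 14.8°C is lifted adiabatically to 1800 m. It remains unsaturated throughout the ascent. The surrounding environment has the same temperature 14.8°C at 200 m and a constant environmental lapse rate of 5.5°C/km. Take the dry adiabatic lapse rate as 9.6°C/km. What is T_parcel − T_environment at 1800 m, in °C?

-6.56°C (parcel cooler than environment)

Parcel:
  Dry to 1800 m: -9.6 × 1.6 km = -15.36°C, so T = -0.56°C.
Environment:
  Environment to 1800 m: -5.5 × 1.6 km = -8.8°C, so T = 6°C.
T_parcel − T_env = -0.56 − 6 = -6.56°C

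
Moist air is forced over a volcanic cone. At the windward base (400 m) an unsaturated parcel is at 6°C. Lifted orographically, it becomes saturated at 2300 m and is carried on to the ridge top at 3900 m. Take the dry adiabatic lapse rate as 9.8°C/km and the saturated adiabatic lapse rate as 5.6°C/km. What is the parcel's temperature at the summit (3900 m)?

-21.58°C

From 400 m to 2300 m (dry): cools by 9.8 × 1.9 = 18.62°C, giving -12.62°C.
From 2300 m to 3900 m (saturated): cools by 5.6 × 1.6 = 8.96°C, giving -21.58°C.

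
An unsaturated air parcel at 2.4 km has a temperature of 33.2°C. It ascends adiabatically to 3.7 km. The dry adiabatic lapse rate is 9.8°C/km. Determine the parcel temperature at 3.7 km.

20.46°C

2400–3700 m, dry adiabatic: Δz = 1.3 km ⇒ ΔT = -12.74°C; T = 20.46°C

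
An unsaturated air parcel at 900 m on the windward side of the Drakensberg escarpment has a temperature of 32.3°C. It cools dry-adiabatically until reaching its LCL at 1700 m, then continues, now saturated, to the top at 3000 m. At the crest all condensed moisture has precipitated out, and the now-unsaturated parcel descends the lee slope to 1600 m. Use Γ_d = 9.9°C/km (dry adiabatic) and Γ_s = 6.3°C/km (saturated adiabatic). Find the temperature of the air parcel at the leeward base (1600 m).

30.05°C

From 900 m to 1700 m (dry): cools by 9.9 × 0.8 = 7.92°C, giving 24.38°C.
From 1700 m to 3000 m (saturated): cools by 6.3 × 1.3 = 8.19°C, giving 16.19°C.
From 3000 m to 1600 m (dry descent): warms by 9.9 × 1.4 = 13.86°C, giving 30.05°C.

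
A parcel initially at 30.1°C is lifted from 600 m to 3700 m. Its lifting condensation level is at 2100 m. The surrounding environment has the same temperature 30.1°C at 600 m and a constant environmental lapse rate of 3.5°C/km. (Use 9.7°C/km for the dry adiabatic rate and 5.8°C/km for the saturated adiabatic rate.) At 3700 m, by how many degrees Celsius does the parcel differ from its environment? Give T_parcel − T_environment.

Parcel:
  600 → 2100 m (dry, 9.7°C/km): ΔT = -9.7 × 1.5 = -14.55°C → T = 15.55°C
  2100 → 3700 m (saturated, 5.8°C/km): ΔT = -5.8 × 1.6 = -9.28°C → T = 6.27°C
Environment:
  600 → 3700 m (environment, 3.5°C/km): ΔT = -3.5 × 3.1 = -10.85°C → T = 19.25°C
T_parcel − T_env = 6.27 − 19.25 = -12.98°C

-12.98°C (parcel cooler than environment)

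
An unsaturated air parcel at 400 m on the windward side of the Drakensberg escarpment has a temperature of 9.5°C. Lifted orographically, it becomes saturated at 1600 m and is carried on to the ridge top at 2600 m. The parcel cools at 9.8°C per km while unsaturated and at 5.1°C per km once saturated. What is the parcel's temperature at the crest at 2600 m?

Dry to 1600 m: -9.8 × 1.2 km = -11.76°C, so T = -2.26°C.
Saturated to 2600 m: -5.1 × 1 km = -5.1°C, so T = -7.36°C.

-7.36°C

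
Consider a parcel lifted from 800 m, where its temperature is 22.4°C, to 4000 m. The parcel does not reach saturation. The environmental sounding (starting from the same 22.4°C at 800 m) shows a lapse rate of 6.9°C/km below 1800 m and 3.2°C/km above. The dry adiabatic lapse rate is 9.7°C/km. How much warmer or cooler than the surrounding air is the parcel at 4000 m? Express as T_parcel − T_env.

-17.1°C (parcel cooler than environment)

Parcel:
  800–4000 m, dry: Δz = 3.2 km ⇒ ΔT = -31.04°C; T = -8.64°C
Environment:
  800–1800 m, environment, lower layer: Δz = 1 km ⇒ ΔT = -6.9°C; T = 15.5°C
  1800–4000 m, environment, upper layer: Δz = 2.2 km ⇒ ΔT = -7.04°C; T = 8.46°C
T_parcel − T_env = -8.64 − 8.46 = -17.1°C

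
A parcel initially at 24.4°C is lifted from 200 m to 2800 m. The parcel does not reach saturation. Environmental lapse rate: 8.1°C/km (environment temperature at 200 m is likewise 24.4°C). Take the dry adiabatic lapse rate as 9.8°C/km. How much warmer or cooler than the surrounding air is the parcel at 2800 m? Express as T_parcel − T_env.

-4.42°C (parcel cooler than environment)

Parcel:
  Dry to 2800 m: -9.8 × 2.6 km = -25.48°C, so T = -1.08°C.
Environment:
  Environment to 2800 m: -8.1 × 2.6 km = -21.06°C, so T = 3.34°C.
T_parcel − T_env = -1.08 − 3.34 = -4.42°C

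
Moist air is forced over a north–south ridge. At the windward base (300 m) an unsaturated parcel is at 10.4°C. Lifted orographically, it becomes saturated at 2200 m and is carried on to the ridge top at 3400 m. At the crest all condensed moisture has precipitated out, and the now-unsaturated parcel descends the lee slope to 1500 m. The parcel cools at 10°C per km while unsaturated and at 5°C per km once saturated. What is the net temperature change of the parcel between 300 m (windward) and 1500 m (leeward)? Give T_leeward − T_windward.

300–2200 m, dry: Δz = 1.9 km ⇒ ΔT = -19°C; T = -8.6°C
2200–3400 m, saturated: Δz = 1.2 km ⇒ ΔT = -6°C; T = -14.6°C
3400–1500 m, dry descent: Δz = 1.9 km ⇒ ΔT = +19°C; T = 4.4°C
Net change vs windward start: 4.4 − 10.4 = -6°C

-6°C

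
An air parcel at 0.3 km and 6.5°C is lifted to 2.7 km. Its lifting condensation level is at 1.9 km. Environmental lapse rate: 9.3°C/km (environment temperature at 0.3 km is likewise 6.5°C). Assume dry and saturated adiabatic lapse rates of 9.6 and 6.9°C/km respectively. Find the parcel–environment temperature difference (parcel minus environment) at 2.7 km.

Parcel:
  300–1900 m, dry: Δz = 1.6 km ⇒ ΔT = -15.36°C; T = -8.86°C
  1900–2700 m, saturated: Δz = 0.8 km ⇒ ΔT = -5.52°C; T = -14.38°C
Environment:
  300–2700 m, environment: Δz = 2.4 km ⇒ ΔT = -22.32°C; T = -15.82°C
T_parcel − T_env = -14.38 − (-15.82) = +1.44°C

+1.44°C (parcel warmer than environment)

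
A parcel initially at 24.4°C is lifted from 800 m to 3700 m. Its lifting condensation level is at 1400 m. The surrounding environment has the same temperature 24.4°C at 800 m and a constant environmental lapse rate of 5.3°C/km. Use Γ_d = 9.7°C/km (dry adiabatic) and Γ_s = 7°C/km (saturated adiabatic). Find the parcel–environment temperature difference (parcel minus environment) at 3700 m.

-6.55°C (parcel cooler than environment)

Parcel:
  From 800 m to 1400 m (dry): cools by 9.7 × 0.6 = 5.82°C, giving 18.58°C.
  From 1400 m to 3700 m (saturated): cools by 7 × 2.3 = 16.1°C, giving 2.48°C.
Environment:
  From 800 m to 3700 m (environment): cools by 5.3 × 2.9 = 15.37°C, giving 9.03°C.
T_parcel − T_env = 2.48 − 9.03 = -6.55°C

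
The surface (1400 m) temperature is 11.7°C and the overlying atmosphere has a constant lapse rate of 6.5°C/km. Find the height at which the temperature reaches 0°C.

Height above start = (11.7 − 0) / 6.5 = 1.8 km
Altitude = 1400 m + 1800 m = 3200 m

3200 m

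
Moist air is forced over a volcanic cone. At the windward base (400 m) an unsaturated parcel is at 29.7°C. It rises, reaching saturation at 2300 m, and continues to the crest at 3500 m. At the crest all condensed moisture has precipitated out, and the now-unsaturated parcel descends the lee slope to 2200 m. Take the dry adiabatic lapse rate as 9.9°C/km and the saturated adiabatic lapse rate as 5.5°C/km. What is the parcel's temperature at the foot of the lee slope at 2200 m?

17.16°C

400–2300 m, dry: Δz = 1.9 km ⇒ ΔT = -18.81°C; T = 10.89°C
2300–3500 m, saturated: Δz = 1.2 km ⇒ ΔT = -6.6°C; T = 4.29°C
3500–2200 m, dry descent: Δz = 1.3 km ⇒ ΔT = +12.87°C; T = 17.16°C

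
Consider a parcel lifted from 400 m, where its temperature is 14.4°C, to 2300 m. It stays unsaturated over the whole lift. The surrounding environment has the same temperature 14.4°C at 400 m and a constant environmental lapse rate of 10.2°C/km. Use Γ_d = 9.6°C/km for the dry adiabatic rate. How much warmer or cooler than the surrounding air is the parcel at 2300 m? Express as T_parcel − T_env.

+1.14°C (parcel warmer than environment)

Parcel:
  400–2300 m, dry: Δz = 1.9 km ⇒ ΔT = -18.24°C; T = -3.84°C
Environment:
  400–2300 m, environment: Δz = 1.9 km ⇒ ΔT = -19.38°C; T = -4.98°C
T_parcel − T_env = -3.84 − (-4.98) = +1.14°C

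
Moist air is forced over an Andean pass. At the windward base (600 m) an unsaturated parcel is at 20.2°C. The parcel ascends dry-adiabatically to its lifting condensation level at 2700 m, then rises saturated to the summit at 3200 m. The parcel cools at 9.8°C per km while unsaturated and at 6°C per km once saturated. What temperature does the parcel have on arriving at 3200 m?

600–2700 m, dry: Δz = 2.1 km ⇒ ΔT = -20.58°C; T = -0.38°C
2700–3200 m, saturated: Δz = 0.5 km ⇒ ΔT = -3°C; T = -3.38°C

-3.38°C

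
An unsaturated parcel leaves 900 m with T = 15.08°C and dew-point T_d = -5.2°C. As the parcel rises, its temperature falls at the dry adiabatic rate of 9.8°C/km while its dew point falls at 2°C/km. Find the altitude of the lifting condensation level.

T and T_d converge at 9.8 − 2 = 7.8°C per km
Height above start = (15.08 − (-5.2)) / 7.8 = 2.6 km
LCL altitude = 900 m + 2600 m = 3500 m

3500 m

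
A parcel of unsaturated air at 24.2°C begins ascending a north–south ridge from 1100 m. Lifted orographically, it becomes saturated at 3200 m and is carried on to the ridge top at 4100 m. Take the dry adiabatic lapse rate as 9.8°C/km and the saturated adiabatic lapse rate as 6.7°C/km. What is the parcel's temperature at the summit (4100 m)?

-2.41°C

1100–3200 m, dry: Δz = 2.1 km ⇒ ΔT = -20.58°C; T = 3.62°C
3200–4100 m, saturated: Δz = 0.9 km ⇒ ΔT = -6.03°C; T = -2.41°C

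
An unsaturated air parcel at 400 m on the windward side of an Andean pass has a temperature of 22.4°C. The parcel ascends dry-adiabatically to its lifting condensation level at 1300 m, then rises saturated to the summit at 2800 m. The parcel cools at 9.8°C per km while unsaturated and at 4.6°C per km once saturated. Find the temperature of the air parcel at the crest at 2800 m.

6.68°C

400 → 1300 m (dry, 9.8°C/km): ΔT = -9.8 × 0.9 = -8.82°C → T = 13.58°C
1300 → 2800 m (saturated, 4.6°C/km): ΔT = -4.6 × 1.5 = -6.9°C → T = 6.68°C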